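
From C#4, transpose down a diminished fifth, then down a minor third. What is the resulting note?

Down a diminished fifth from C#4: F##3 (6 semitones down).
A minor third down from F##3 is D##3.

D##3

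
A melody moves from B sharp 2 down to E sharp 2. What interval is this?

perfect 5th

Descending from B#2 to E#2 is the same interval as ascending E#2 to B#2.
E to B spans five letter names (E-F-G-A-B): a fifth.
The perfect fifth spans 7 semitones, and E#2 to B#2 is exactly 7 semitones — so this is a perfect fifth.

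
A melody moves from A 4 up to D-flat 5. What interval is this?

diminished fourth

A to D spans four letter names (A-B-C-D) — that makes it a fourth of some quality.
The perfect fourth is 5 semitones; here we have 4, one semitone narrower: diminished.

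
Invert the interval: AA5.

doubly diminished fourth

Inverted interval numbers add to nine, so a fifth pairs with a fourth (5 + 4 = 9).
Quality inverts too: doubly augmented becomes doubly diminished. That makes the inversion a doubly diminished fourth.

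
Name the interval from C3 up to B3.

C to B spans seven letter names (C-D-E-F-G-A-B), so the interval is some kind of seventh.
C3 to B3 is 11 semitones, matching the major seventh exactly, so the quality is major.

major seventh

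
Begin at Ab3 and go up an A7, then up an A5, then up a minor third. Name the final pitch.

Ab3 up an augmented seventh → G#4 (12 semitones).
Up an augmented fifth from G#4: D##5 (8 semitones up).
D##5 up a minor third → F##5 (3 semitones).

F##5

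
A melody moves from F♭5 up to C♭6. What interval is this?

perfect 5th

F to C spans five letter names (F-G-A-B-C): a fifth.
Fb5 to Cb6 is 7 semitones, matching the perfect fifth exactly, so the quality is perfect.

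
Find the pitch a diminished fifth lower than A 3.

D-sharp 3

Five letter names down from A: D.
A diminished fifth is 6 semitones; 6 semitones down from A3 gives D#3.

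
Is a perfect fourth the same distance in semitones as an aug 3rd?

Yes

A perfect fourth = 5 semitones = an augmented third; enharmonically equal.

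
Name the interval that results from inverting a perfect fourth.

perfect 5th

The rule of nine gives the new number: 9 − 4 = 5, so a fourth becomes a fifth.
Quality inverts too: perfect stays perfect. That makes the inversion a perfect fifth.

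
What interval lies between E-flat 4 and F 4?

major second

E to F spans two letter names (E-F): a second.
Eb4 to F4 is 2 semitones, matching the major second exactly, so the quality is major.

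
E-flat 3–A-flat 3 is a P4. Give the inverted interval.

Inverted interval numbers add to nine, so a fourth pairs with a fifth (4 + 5 = 9).
And perfect stays perfect under inversion, so we get a perfect fifth.

P5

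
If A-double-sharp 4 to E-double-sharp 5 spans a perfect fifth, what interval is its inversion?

perfect fourth

Inverted interval numbers add to nine, so a fifth pairs with a fourth (5 + 4 = 9).
The quality also flips — perfect stays perfect — giving a perfect fourth.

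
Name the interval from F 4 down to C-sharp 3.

Descending from F4 to C#3 is the same interval as ascending C#3 to F4.
C to F spans four letter names (C-D-E-F), plus an octave, so the interval is some kind of eleventh.
C#3 to F4 spans 16 semitones — one semitone narrower than the perfect eleventh (17) — giving a diminished eleventh.
(Equivalently, a compound diminished fourth: a diminished fourth plus an octave.)

d11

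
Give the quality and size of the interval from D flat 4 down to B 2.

Descending from Db4 to B2 is the same interval as ascending B2 to Db4.
B to D spans three letter names (B-C-D), plus an octave: a tenth.
A major tenth would be 16 semitones; B2 to Db4 is 14, two semitones narrower, so the interval is diminished.
(Equivalently, a compound diminished third: a diminished third plus an octave.)

diminished tenth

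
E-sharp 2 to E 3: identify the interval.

E to E is the same letter name, plus an octave: an octave.
A perfect octave would be 12 semitones; E#2 to E3 is 11, one semitone narrower, so the interval is diminished.

diminished 8th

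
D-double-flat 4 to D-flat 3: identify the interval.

Descending from Dbb4 to Db3 is the same interval as ascending Db3 to Dbb4.
D to D is the same letter name, plus an octave: an octave.
The perfect octave is 12 semitones; here we have 11, one semitone narrower: diminished.

diminished 8th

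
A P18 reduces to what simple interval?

perfect fourth

Subtracting seven from the interval number removes an octave: 18 − 14 = 4.
Quality carries through unchanged, so the simple form is a perfect fourth.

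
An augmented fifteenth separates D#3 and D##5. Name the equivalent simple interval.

Take out an octave (7 from the number): 15 − 7 = 8.
Quality carries through unchanged, so the simple form is an augmented octave.

augmented 8th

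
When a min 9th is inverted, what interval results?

First reduce the compound minor ninth to its simple form, a minor second.
The rule of nine gives the new number: 9 − 2 = 7, so a second becomes a seventh.
Quality inverts too: minor becomes major. That makes the inversion a major seventh.

M7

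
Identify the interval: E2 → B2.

E to B spans five letter names (E-F-G-A-B) — that makes it a fifth of some quality.
E2 to B2 is 7 semitones, matching the perfect fifth exactly, so the quality is perfect.

perfect 5th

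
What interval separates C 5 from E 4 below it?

m6

Descending from C5 to E4 is the same interval as ascending E4 to C5.
E to C spans six letter names (E-F-G-A-B-C), so the interval is some kind of sixth.
At 8 semitones, E4→C5 falls one short of a major sixth: minor.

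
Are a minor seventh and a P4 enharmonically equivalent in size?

No

10 semitones (minor seventh) vs 5 semitones (perfect fourth): not equal.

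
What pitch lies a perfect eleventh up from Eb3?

Ab4

Counting four letter names plus an octave up from E lands on A.
Moving 17 semitones up from Eb3 (the size of a perfect eleventh) reaches Ab4.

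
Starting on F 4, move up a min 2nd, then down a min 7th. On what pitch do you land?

A flat 3

Up a minor second from F4: Gb4 (1 semitone up).
Gb4 down a minor seventh → Ab3 (10 semitones).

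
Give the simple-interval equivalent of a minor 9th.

minor 2nd

Each octave removed subtracts seven from the number: 9 − 7 = 2.
So a minor ninth is an octave plus a minor second. The quality is unchanged.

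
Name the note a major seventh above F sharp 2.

Seven letter names up from F: E.
A major seventh spans 11 semitones, so from F#2 the target pitch is E#3.

E sharp 3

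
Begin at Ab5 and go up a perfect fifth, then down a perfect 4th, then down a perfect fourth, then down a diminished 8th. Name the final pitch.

F#4

Up a perfect fifth from Ab5: Eb6 (7 semitones up).
Eb6 down a perfect fourth → Bb5 (5 semitones).
Bb5 down a perfect fourth → F5 (5 semitones).
A diminished octave down from F5 is F#4.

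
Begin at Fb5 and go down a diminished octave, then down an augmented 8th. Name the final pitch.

Fb3

Fb5 down a diminished octave → F4 (11 semitones).
F4 down an augmented octave → Fb3 (13 semitones).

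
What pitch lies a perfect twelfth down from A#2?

D#1

Five letters down from A (plus an octave) reaches D.
Moving 19 semitones down from A#2 (the size of a perfect twelfth) reaches D#1.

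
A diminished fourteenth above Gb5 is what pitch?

Fbb7

The fourteenth's letter: G up seven letter names plus an octave → F.
A diminished fourteenth spans 21 semitones, so from Gb5 the target pitch is Fbb7.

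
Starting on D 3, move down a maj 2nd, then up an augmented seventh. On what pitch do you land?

D3 down a major second → C3 (2 semitones).
C3 up an augmented seventh → B#3 (12 semitones).

B sharp 3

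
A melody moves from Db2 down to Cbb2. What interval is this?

augmented second

Descending from Db2 to Cbb2 is the same interval as ascending Cbb2 to Db2.
C to D spans two letter names (C-D): a second.
The major second is 2 semitones; here we have 3, one semitone wider: augmented.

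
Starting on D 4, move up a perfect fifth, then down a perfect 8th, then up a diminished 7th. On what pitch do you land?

G flat 4

A perfect fifth up from D4 is A4.
A perfect octave down from A4 is A3.
A diminished seventh up from A3 is Gb4.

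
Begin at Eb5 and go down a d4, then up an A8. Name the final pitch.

B#5

A diminished fourth down from Eb5 is B4.
B4 up an augmented octave → B#5 (13 semitones).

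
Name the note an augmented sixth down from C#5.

Eb4

The sixth takes the letter from C down to E.
An augmented sixth is 10 semitones; 10 semitones down from C#5 gives Eb4.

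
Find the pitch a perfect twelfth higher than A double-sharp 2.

The twelfth's letter: A up five letter names plus an octave → E.
A perfect twelfth is 19 semitones; 19 semitones up from A##2 gives E##4.

E double-sharp 4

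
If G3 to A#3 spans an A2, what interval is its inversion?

diminished 7th

Interval numbers invert to sum to nine: 2 + 7 = 9, so a second inverts to a seventh.
And augmented becomes diminished under inversion, so we get a diminished seventh.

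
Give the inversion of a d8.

augmented 1st

Inverted interval numbers add to nine, so an octave pairs with a unison (8 + 1 = 9).
And diminished becomes augmented under inversion, so we get an augmented unison.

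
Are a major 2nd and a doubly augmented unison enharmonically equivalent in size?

A major second spans 2 semitones, and a doubly augmented unison also spans 2 semitones — they're enharmonic.

Yes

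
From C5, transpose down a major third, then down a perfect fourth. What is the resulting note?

Eb4

C5 down a major third → Ab4 (4 semitones).
Down a perfect fourth from Ab4: Eb4 (5 semitones down).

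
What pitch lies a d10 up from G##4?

B5

Three letters up from G (plus an octave) reaches B.
A diminished tenth is 14 semitones; 14 semitones up from G##4 gives B5.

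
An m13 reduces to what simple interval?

Take out an octave (7 from the number): 13 − 7 = 6.
Quality carries through unchanged, so the simple form is a minor sixth.

m6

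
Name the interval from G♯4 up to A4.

G to A spans two letter names (G-A): a second.
A major second would be 2 semitones, but G#4 to A4 is 1 — one semitone narrower, making it a minor second.

m2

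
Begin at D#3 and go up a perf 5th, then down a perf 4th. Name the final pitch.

E#3

Up a perfect fifth from D#3: A#3 (7 semitones up).
A#3 down a perfect fourth → E#3 (5 semitones).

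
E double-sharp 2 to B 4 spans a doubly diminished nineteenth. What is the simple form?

Take out 2 octaves (14 from the number): 19 − 14 = 5.
Quality carries through unchanged, so the simple form is a doubly diminished fifth.

doubly diminished fifth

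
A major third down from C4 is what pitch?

Ab3

The third takes the letter from C down to A.
Moving 4 semitones down from C4 (the size of a major third) reaches Ab3.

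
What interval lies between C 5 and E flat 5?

C to E spans three letter names (C-D-E), so the interval is some kind of third.
A major third would be 4 semitones, but C5 to Eb5 is 3 — one semitone narrower, making it a minor third.

minor 3rd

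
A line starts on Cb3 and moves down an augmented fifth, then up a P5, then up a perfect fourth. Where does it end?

Fbb3

Down an augmented fifth from Cb3: Fbb2 (8 semitones down).
Up a perfect fifth from Fbb2: Cbb3 (7 semitones up).
Up a perfect fourth from Cbb3: Fbb3 (5 semitones up).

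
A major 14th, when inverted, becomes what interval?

minor second

First reduce the compound major fourteenth to its simple form, a major seventh.
Inverted interval numbers add to nine, so a seventh pairs with a second (7 + 2 = 9).
Quality inverts too: major becomes minor. That makes the inversion a minor second.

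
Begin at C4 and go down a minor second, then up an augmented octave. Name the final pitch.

B#4

C4 down a minor second → B3 (1 semitone).
Up an augmented octave from B3: B#4 (13 semitones up).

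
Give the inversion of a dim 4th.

A5

Interval numbers invert to sum to nine: 4 + 5 = 9, so a fourth inverts to a fifth.
Quality inverts too: diminished becomes augmented. That makes the inversion an augmented fifth.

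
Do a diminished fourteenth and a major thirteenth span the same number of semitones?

Yes

A diminished fourteenth = 21 semitones = a major thirteenth; enharmonically equal.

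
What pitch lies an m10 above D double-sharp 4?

F double-sharp 5

Counting three letter names plus an octave up from D lands on F.
A minor tenth is 15 semitones; 15 semitones up from D##4 gives F##5.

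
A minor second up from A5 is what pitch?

Two letter names up from A: B.
A minor second spans 1 semitone, so from A5 the target pitch is Bb5.

Bb5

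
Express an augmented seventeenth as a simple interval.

augmented third

Subtracting seven from the interval number removes an octave: 17 − 14 = 3.
Quality carries through unchanged, so the simple form is an augmented third.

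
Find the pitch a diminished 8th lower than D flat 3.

D 2

The letter stays D (same as the start), shifted an octave down.
A diminished octave spans 11 semitones, so from Db3 the target pitch is D2.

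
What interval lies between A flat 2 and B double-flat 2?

A to B spans two letter names (A-B), so the interval is some kind of second.
Ab2 to Bbb2 is 1 semitone, a half step short of the major second (2), so this is minor.

minor second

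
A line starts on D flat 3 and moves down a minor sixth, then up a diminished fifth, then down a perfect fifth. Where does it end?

A minor sixth down from Db3 is F2.
Up a diminished fifth from F2: Cb3 (6 semitones up).
Down a perfect fifth from Cb3: Fb2 (7 semitones down).

F flat 2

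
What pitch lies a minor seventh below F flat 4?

Seven letter names down from F: G.
A minor seventh spans 10 semitones, so from Fb4 the target pitch is Gb3.

G flat 3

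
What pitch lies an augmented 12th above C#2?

G##3

Five letters up from C (plus an octave) reaches G.
An augmented twelfth is 20 semitones; 20 semitones up from C#2 gives G##3.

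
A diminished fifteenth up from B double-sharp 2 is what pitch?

The letter stays B (same as the start), shifted two octaves up.
Moving 23 semitones up from B##2 (the size of a diminished fifteenth) reaches B#4.

B sharp 4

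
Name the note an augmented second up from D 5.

E-sharp 5

Two letter names up from D: E.
An augmented second spans 3 semitones, so from D5 the target pitch is E#5.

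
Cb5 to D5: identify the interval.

C to D spans two letter names (C-D), so the interval is some kind of second.
Cb5 to D5 spans 3 semitones — one semitone wider than the major second (2) — giving an augmented second.

augmented second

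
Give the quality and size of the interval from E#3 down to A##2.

Descending from E#3 to A##2 is the same interval as ascending A##2 to E#3.
A to E spans five letter names (A-B-C-D-E): a fifth.
A##2 to E#3 spans 6 semitones — one semitone narrower than the perfect fifth (7) — giving a diminished fifth.

diminished 5th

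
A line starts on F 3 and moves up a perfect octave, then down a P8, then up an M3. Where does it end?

A perfect octave up from F3 is F4.
F4 down a perfect octave → F3 (12 semitones).
A major third up from F3 is A3.

A 3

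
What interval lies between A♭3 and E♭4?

A to E spans five letter names (A-B-C-D-E), so the interval is some kind of fifth.
The perfect fifth spans 7 semitones, and Ab3 to Eb4 is exactly 7 semitones — so this is a perfect fifth.

perfect fifth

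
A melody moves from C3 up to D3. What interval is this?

M2

C to D spans two letter names (C-D): a second.
Counting semitones, C3→D3 is 2, which is the major second.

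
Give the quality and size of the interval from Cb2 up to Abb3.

C to A spans six letter names (C-D-E-F-G-A), plus an octave, so the interval is some kind of thirteenth.
At 20 semitones, Cb2→Abb3 falls one short of a major thirteenth: minor.
(Equivalently, a compound minor sixth: a minor sixth plus an octave.)

minor 13th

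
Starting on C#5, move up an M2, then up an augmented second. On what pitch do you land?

Up a major second from C#5: D#5 (2 semitones up).
An augmented second up from D#5 is E##5.

E##5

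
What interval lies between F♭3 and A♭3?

major third

F to A spans three letter names (F-G-A) — that makes it a third of some quality.
The major third spans 4 semitones, and Fb3 to Ab3 is exactly 4 semitones — so this is a major third.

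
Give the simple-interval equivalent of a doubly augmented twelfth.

Subtracting seven from the interval number removes an octave: 12 − 7 = 5.
That makes a doubly augmented twelfth a compound doubly augmented fifth — an octave plus a doubly augmented fifth.

doubly augmented 5th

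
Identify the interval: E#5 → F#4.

M7

Descending from E#5 to F#4 is the same interval as ascending F#4 to E#5.
F to E spans seven letter names (F-G-A-B-C-D-E), so the interval is some kind of seventh.
F#4 to E#5 is 11 semitones, matching the major seventh exactly, so the quality is major.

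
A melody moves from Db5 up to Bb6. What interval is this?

major 13th

D to B spans six letter names (D-E-F-G-A-B), plus an octave — that makes it a thirteenth of some quality.
Counting semitones, Db5→Bb6 is 21, which is the major thirteenth.
(Equivalently, a compound major sixth: a major sixth plus an octave.)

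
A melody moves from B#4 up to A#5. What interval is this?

minor seventh

B to A spans seven letter names (B-C-D-E-F-G-A) — that makes it a seventh of some quality.
A major seventh would be 11 semitones, but B#4 to A#5 is 10 — one semitone narrower, making it a minor seventh.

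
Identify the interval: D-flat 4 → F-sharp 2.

Descending from Db4 to F#2 is the same interval as ascending F#2 to Db4.
F to D spans six letter names (F-G-A-B-C-D), plus an octave — that makes it a thirteenth of some quality.
A major thirteenth would be 21 semitones; F#2 to Db4 is 19, two semitones narrower, so the interval is diminished.
(Equivalently, a compound diminished sixth: a diminished sixth plus an octave.)

diminished 13th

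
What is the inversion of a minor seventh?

major second

The rule of nine gives the new number: 9 − 7 = 2, so a seventh becomes a second.
Quality inverts too: minor becomes major. That makes the inversion a major second.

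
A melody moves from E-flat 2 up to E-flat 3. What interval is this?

perfect octave

E to E is the same letter name, plus an octave — that makes it an octave of some quality.
Counting semitones, Eb2→Eb3 is 12, which is the perfect octave.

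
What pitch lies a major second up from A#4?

B#4

Two letter names up from A: B.
Moving 2 semitones up from A#4 (the size of a major second) reaches B#4.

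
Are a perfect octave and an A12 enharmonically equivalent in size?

12 semitones (perfect octave) vs 20 semitones (augmented twelfth): not equal.

No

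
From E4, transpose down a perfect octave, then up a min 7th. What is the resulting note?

A perfect octave down from E4 is E3.
E3 up a minor seventh → D4 (10 semitones).

D4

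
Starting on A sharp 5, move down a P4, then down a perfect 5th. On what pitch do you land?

A sharp 4

Down a perfect fourth from A#5: E#5 (5 semitones down).
A perfect fifth down from E#5 is A#4.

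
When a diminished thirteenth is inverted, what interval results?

A3

First reduce the compound diminished thirteenth to its simple form, a diminished sixth.
Inverted interval numbers add to nine, so a sixth pairs with a third (6 + 3 = 9).
The quality also flips — diminished becomes augmented — giving an augmented third.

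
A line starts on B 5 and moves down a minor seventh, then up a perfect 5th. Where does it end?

Down a minor seventh from B5: C#5 (10 semitones down).
A perfect fifth up from C#5 is G#5.

G sharp 5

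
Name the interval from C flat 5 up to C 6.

C to C is the same letter name, plus an octave — that makes it an octave of some quality.
Cb5 to C6 spans 13 semitones — one semitone wider than the perfect octave (12) — giving an augmented octave.

A8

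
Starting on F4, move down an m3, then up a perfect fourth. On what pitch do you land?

G4

F4 down a minor third → D4 (3 semitones).
A perfect fourth up from D4 is G4.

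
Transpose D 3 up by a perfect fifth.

Five letter names up from D: A.
A perfect fifth is 7 semitones; 7 semitones up from D3 gives A3.

A 3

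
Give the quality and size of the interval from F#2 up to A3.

minor 10th

F to A spans three letter names (F-G-A), plus an octave: a tenth.
At 15 semitones, F#2→A3 falls one short of a major tenth: minor.
(Equivalently, a compound minor third: a minor third plus an octave.)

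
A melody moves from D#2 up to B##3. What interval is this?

augmented thirteenth

D to B spans six letter names (D-E-F-G-A-B), plus an octave, so the interval is some kind of thirteenth.
D#2 to B##3 spans 22 semitones — one semitone wider than the major thirteenth (21) — giving an augmented thirteenth.
(Equivalently, a compound augmented sixth: an augmented sixth plus an octave.)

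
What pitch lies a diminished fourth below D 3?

A sharp 2

Four letter names down from D: A.
Moving 4 semitones down from D3 (the size of a diminished fourth) reaches A#2.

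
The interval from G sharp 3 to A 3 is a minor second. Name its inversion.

major seventh

Inverted interval numbers add to nine, so a second pairs with a seventh (2 + 7 = 9).
Quality inverts too: minor becomes major. That makes the inversion a major seventh.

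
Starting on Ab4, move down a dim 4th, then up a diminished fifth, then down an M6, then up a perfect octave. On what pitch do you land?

A diminished fourth down from Ab4 is E4.
Up a diminished fifth from E4: Bb4 (6 semitones up).
Down a major sixth from Bb4: Db4 (9 semitones down).
Db4 up a perfect octave → Db5 (12 semitones).

Db5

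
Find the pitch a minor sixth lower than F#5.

Counting six letter names down from F lands on A.
A minor sixth spans 8 semitones, so from F#5 the target pitch is A#4.

A#4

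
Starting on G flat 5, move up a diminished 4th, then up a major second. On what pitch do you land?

A diminished fourth up from Gb5 is Cbb6.
A major second up from Cbb6 is Dbb6.

D double-flat 6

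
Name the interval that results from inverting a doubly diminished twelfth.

doubly augmented fourth

First reduce the compound doubly diminished twelfth to its simple form, a doubly diminished fifth.
Inverted interval numbers add to nine, so a fifth pairs with a fourth (5 + 4 = 9).
Quality inverts too: doubly diminished becomes doubly augmented. That makes the inversion a doubly augmented fourth.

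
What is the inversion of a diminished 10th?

First reduce the compound diminished tenth to its simple form, a diminished third.
Interval numbers invert to sum to nine: 3 + 6 = 9, so a third inverts to a sixth.
And diminished becomes augmented under inversion, so we get an augmented sixth.

A6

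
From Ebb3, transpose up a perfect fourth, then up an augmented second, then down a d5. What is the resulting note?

Ebb3 up a perfect fourth → Abb3 (5 semitones).
An augmented second up from Abb3 is Bb3.
Bb3 down a diminished fifth → E3 (6 semitones).

E3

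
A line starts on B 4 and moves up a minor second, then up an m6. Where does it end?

A flat 5

B4 up a minor second → C5 (1 semitone).
A minor sixth up from C5 is Ab5.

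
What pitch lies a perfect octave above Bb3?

For an octave the letter name doesn't change: still B, an octave up.
A perfect octave is 12 semitones; 12 semitones up from Bb3 gives Bb4.

Bb4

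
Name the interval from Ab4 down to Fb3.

major tenth

Descending from Ab4 to Fb3 is the same interval as ascending Fb3 to Ab4.
F to A spans three letter names (F-G-A), plus an octave: a tenth.
Counting semitones, Fb3→Ab4 is 16, which is the major tenth.
(Equivalently, a compound major third: a major third plus an octave.)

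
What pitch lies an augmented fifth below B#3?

E3

Counting five letter names down from B lands on E.
An augmented fifth is 8 semitones; 8 semitones down from B#3 gives E3.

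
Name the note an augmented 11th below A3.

The eleventh's letter: A down four letter names plus an octave → E.
Moving 18 semitones down from A3 (the size of an augmented eleventh) reaches Eb2.

Eb2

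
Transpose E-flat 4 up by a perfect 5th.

B-flat 4

The fifth takes the letter from E up to B.
A perfect fifth is 7 semitones; 7 semitones up from Eb4 gives Bb4.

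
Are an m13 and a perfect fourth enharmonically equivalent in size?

No

A minor thirteenth spans 20 semitones; a perfect fourth spans 5 semitones. They differ by 15.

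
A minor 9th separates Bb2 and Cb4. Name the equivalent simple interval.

minor 2nd

Each octave removed subtracts seven from the number: 9 − 7 = 2.
So a minor ninth is an octave plus a minor second. The quality is unchanged.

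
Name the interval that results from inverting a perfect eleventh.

perfect 5th

First reduce the compound perfect eleventh to its simple form, a perfect fourth.
Inverted interval numbers add to nine, so a fourth pairs with a fifth (4 + 5 = 9).
And perfect stays perfect under inversion, so we get a perfect fifth.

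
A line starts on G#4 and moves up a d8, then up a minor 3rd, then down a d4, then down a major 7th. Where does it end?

G#4 up a diminished octave → G5 (11 semitones).
Up a minor third from G5: Bb5 (3 semitones up).
A diminished fourth down from Bb5 is F#5.
A major seventh down from F#5 is G4.

G4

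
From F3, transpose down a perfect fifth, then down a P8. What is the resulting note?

A perfect fifth down from F3 is Bb2.
A perfect octave down from Bb2 is Bb1.

Bb1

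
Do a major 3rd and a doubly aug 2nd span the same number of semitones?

Yes

A major third = 4 semitones = a doubly augmented second; enharmonically equal.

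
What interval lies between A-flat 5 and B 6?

A to B spans two letter names (A-B), plus an octave, so the interval is some kind of ninth.
Ab5 to B6 spans 15 semitones — one semitone wider than the major ninth (14) — giving an augmented ninth.
(Equivalently, a compound augmented second: an augmented second plus an octave.)

augmented ninth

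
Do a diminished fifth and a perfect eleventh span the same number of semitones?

A diminished fifth spans 6 semitones; a perfect eleventh spans 17 semitones. They differ by 11.

No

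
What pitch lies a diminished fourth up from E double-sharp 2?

Counting four letter names up from E lands on A.
A diminished fourth is 4 semitones; 4 semitones up from E##2 gives A#2.

A sharp 2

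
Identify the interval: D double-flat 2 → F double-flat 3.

m10

D to F spans three letter names (D-E-F), plus an octave: a tenth.
At 15 semitones, Dbb2→Fbb3 falls one short of a major tenth: minor.
(Equivalently, a compound minor third: a minor third plus an octave.)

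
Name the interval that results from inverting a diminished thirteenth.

First reduce the compound diminished thirteenth to its simple form, a diminished sixth.
Interval numbers invert to sum to nine: 6 + 3 = 9, so a sixth inverts to a third.
Quality inverts too: diminished becomes augmented. That makes the inversion an augmented third.

A3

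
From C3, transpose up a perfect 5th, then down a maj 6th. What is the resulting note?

Bb2

Up a perfect fifth from C3: G3 (7 semitones up).
Down a major sixth from G3: Bb2 (9 semitones down).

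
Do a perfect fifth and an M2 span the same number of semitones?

A perfect fifth is 7 semitones but a major second is 2 semitones — different sizes.

No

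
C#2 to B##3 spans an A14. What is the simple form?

augmented 7th

Subtracting seven from the interval number removes an octave: 14 − 7 = 7.
So an augmented fourteenth is an octave plus an augmented seventh. The quality is unchanged.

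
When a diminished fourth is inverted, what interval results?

Inverted interval numbers add to nine, so a fourth pairs with a fifth (4 + 5 = 9).
And diminished becomes augmented under inversion, so we get an augmented fifth.

augmented 5th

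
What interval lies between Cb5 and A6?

augmented thirteenth

C to A spans six letter names (C-D-E-F-G-A), plus an octave, so the interval is some kind of thirteenth.
A major thirteenth would be 21 semitones; Cb5 to A6 is 22, one semitone wider, so the interval is augmented.
(Equivalently, a compound augmented sixth: an augmented sixth plus an octave.)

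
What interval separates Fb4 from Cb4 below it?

perfect fourth

Descending from Fb4 to Cb4 is the same interval as ascending Cb4 to Fb4.
C to F spans four letter names (C-D-E-F), so the interval is some kind of fourth.
Counting semitones, Cb4→Fb4 is 5, which is the perfect fourth.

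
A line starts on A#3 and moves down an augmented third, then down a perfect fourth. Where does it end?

Down an augmented third from A#3: F3 (5 semitones down).
A perfect fourth down from F3 is C3.

C3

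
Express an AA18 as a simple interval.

doubly augmented 4th

Subtracting seven from the interval number removes an octave: 18 − 14 = 4.
So a doubly augmented eighteenth is 2 octaves plus a doubly augmented fourth. The quality is unchanged.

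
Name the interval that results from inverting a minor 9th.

M7

First reduce the compound minor ninth to its simple form, a minor second.
The rule of nine gives the new number: 9 − 2 = 7, so a second becomes a seventh.
The quality also flips — minor becomes major — giving a major seventh.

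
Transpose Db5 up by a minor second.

Ebb5

Two letter names up from D: E.
A minor second spans 1 semitone, so from Db5 the target pitch is Ebb5.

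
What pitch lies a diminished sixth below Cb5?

E4

The sixth takes the letter from C down to E.
Moving 7 semitones down from Cb5 (the size of a diminished sixth) reaches E4.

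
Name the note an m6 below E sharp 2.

G double-sharp 1

Counting six letter names down from E lands on G.
A minor sixth is 8 semitones; 8 semitones down from E#2 gives G##1.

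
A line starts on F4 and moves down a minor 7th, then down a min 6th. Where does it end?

B2

A minor seventh down from F4 is G3.
Down a minor sixth from G3: B2 (8 semitones down).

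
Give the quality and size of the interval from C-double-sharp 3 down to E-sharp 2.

major 6th

Descending from C##3 to E#2 is the same interval as ascending E#2 to C##3.
E to C spans six letter names (E-F-G-A-B-C), so the interval is some kind of sixth.
E#2 to C##3 is 9 semitones, matching the major sixth exactly, so the quality is major.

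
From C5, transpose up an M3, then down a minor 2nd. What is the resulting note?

C5 up a major third → E5 (4 semitones).
E5 down a minor second → D#5 (1 semitone).

D#5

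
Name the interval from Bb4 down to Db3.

Descending from Bb4 to Db3 is the same interval as ascending Db3 to Bb4.
D to B spans six letter names (D-E-F-G-A-B), plus an octave: a thirteenth.
Db3 to Bb4 is 21 semitones, matching the major thirteenth exactly, so the quality is major.
(Equivalently, a compound major sixth: a major sixth plus an octave.)

major thirteenth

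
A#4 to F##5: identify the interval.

A to F spans six letter names (A-B-C-D-E-F) — that makes it a sixth of some quality.
The major sixth spans 9 semitones, and A#4 to F##5 is exactly 9 semitones — so this is a major sixth.

major sixth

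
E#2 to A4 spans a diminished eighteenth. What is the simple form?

Subtracting seven from the interval number removes an octave: 18 − 14 = 4.
So a diminished eighteenth is 2 octaves plus a diminished fourth. The quality is unchanged.

diminished 4th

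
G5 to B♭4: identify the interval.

M6

Descending from G5 to Bb4 is the same interval as ascending Bb4 to G5.
B to G spans six letter names (B-C-D-E-F-G): a sixth.
The major sixth spans 9 semitones, and Bb4 to G5 is exactly 9 semitones — so this is a major sixth.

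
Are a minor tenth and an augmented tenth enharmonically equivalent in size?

No

A minor tenth is 15 semitones but an augmented tenth is 17 semitones — different sizes.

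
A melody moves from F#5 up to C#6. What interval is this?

F to C spans five letter names (F-G-A-B-C), so the interval is some kind of fifth.
The perfect fifth spans 7 semitones, and F#5 to C#6 is exactly 7 semitones — so this is a perfect fifth.

perfect fifth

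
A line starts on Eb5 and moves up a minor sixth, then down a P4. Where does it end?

Up a minor sixth from Eb5: Cb6 (8 semitones up).
A perfect fourth down from Cb6 is Gb5.

Gb5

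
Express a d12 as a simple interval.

Take out an octave (7 from the number): 12 − 7 = 5.
Quality carries through unchanged, so the simple form is a diminished fifth.

d5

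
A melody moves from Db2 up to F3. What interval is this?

D to F spans three letter names (D-E-F), plus an octave — that makes it a tenth of some quality.
Counting semitones, Db2→F3 is 16, which is the major tenth.
(Equivalently, a compound major third: a major third plus an octave.)

major 10th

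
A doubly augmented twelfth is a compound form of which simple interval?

doubly augmented fifth

Each octave removed subtracts seven from the number: 12 − 7 = 5.
Quality carries through unchanged, so the simple form is a doubly augmented fifth.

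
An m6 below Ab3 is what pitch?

C3

Six letter names down from A: C.
A minor sixth is 8 semitones; 8 semitones down from Ab3 gives C3.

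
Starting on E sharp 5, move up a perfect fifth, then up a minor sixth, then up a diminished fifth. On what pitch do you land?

D 7

A perfect fifth up from E#5 is B#5.
Up a minor sixth from B#5: G#6 (8 semitones up).
Up a diminished fifth from G#6: D7 (6 semitones up).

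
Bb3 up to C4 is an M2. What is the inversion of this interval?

The rule of nine gives the new number: 9 − 2 = 7, so a second becomes a seventh.
The quality also flips — major becomes minor — giving a minor seventh.

m7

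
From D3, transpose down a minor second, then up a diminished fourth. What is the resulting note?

F3

D3 down a minor second → C#3 (1 semitone).
Up a diminished fourth from C#3: F3 (4 semitones up).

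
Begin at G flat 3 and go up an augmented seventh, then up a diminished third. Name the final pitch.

A flat 4

Gb3 up an augmented seventh → F#4 (12 semitones).
Up a diminished third from F#4: Ab4 (2 semitones up).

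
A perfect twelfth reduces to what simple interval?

perfect 5th

Subtracting seven from the interval number removes an octave: 12 − 7 = 5.
So a perfect twelfth is an octave plus a perfect fifth. The quality is unchanged.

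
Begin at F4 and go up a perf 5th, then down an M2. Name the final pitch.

Up a perfect fifth from F4: C5 (7 semitones up).
A major second down from C5 is Bb4.

Bb4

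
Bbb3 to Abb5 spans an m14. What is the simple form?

Subtracting seven from the interval number removes an octave: 14 − 7 = 7.
So a minor fourteenth is an octave plus a minor seventh. The quality is unchanged.

minor seventh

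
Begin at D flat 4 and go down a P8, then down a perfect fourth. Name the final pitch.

Down a perfect octave from Db4: Db3 (12 semitones down).
Db3 down a perfect fourth → Ab2 (5 semitones).

A flat 2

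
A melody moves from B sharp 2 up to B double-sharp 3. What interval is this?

B to B is the same letter name, plus an octave: an octave.
The perfect octave is 12 semitones; here we have 13, one semitone wider: augmented.

augmented octave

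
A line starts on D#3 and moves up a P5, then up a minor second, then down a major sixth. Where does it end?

D3

Up a perfect fifth from D#3: A#3 (7 semitones up).
A#3 up a minor second → B3 (1 semitone).
Down a major sixth from B3: D3 (9 semitones down).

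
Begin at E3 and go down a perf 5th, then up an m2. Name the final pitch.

Bb2

A perfect fifth down from E3 is A2.
A minor second up from A2 is Bb2.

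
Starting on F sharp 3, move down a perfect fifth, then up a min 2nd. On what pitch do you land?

C 3

Down a perfect fifth from F#3: B2 (7 semitones down).
B2 up a minor second → C3 (1 semitone).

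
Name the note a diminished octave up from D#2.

For an octave the letter name doesn't change: still D, an octave up.
A diminished octave spans 11 semitones, so from D#2 the target pitch is D3.

D3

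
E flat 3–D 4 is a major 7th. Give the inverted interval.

Inverted interval numbers add to nine, so a seventh pairs with a second (7 + 2 = 9).
Quality inverts too: major becomes minor. That makes the inversion a minor second.

m2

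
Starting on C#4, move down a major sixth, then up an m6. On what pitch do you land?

Down a major sixth from C#4: E3 (9 semitones down).
Up a minor sixth from E3: C4 (8 semitones up).

C4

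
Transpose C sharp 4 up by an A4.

F double-sharp 4

Counting four letter names up from C lands on F.
An augmented fourth spans 6 semitones, so from C#4 the target pitch is F##4.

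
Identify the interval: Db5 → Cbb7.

D to C spans seven letter names (D-E-F-G-A-B-C), plus an octave — that makes it a fourteenth of some quality.
The major fourteenth is 23 semitones; here we have 21, two semitones narrower: diminished.
(Equivalently, a compound diminished seventh: a diminished seventh plus an octave.)

diminished 14th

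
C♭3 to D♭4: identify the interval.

C to D spans two letter names (C-D), plus an octave — that makes it a ninth of some quality.
Counting semitones, Cb3→Db4 is 14, which is the major ninth.
(Equivalently, a compound major second: a major second plus an octave.)

major 9th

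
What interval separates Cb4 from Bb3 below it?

minor second

Descending from Cb4 to Bb3 is the same interval as ascending Bb3 to Cb4.
B to C spans two letter names (B-C), so the interval is some kind of second.
Bb3 to Cb4 is 1 semitone, a half step short of the major second (2), so this is minor.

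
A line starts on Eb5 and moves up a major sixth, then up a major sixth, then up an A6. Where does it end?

Up a major sixth from Eb5: C6 (9 semitones up).
C6 up a major sixth → A6 (9 semitones).
A6 up an augmented sixth → F##7 (10 semitones).

F##7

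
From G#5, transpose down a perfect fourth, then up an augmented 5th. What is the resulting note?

A perfect fourth down from G#5 is D#5.
D#5 up an augmented fifth → A##5 (8 semitones).

A##5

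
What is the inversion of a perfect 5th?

Inverted interval numbers add to nine, so a fifth pairs with a fourth (5 + 4 = 9).
And perfect stays perfect under inversion, so we get a perfect fourth.

perfect 4th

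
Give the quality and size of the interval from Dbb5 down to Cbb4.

M9

Descending from Dbb5 to Cbb4 is the same interval as ascending Cbb4 to Dbb5.
C to D spans two letter names (C-D), plus an octave — that makes it a ninth of some quality.
Cbb4 to Dbb5 is 14 semitones, matching the major ninth exactly, so the quality is major.
(Equivalently, a compound major second: a major second plus an octave.)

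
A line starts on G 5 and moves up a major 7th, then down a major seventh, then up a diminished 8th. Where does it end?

A major seventh up from G5 is F#6.
A major seventh down from F#6 is G5.
A diminished octave up from G5 is Gb6.

G flat 6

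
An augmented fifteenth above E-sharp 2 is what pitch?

A fifteenth keeps the letter name E, two octaves up from E.
An augmented fifteenth spans 25 semitones, so from E#2 the target pitch is E##4.

E-double-sharp 4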